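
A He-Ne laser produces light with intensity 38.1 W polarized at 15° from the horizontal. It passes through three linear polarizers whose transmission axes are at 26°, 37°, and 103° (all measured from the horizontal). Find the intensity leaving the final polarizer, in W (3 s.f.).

I ≈ 5.85 W

I₁ = 38.1 W · cos²(11°) = 36.71 W.
I₂ = I₁ · cos²(11°) = 36.71 · 0.9636 = 35.38 W.
I₃ = I₂ · cos²(66°) = 35.38 · 0.1654 = 5.852 W.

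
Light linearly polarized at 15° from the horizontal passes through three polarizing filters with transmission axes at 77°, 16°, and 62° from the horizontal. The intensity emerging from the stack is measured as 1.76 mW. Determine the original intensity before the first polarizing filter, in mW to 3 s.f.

By Malus's law, I₁ = I₀ cos²(77° − 15°) = I₀ cos²(62°) = 0.2204 I₀.
I₂ = I₁ cos²(16° − 77°) = 0.2204 I₀ · cos²(61°) = 0.0518 I₀.
I₃ = I₂ cos²(62° − 16°) = 0.0518 I₀ · cos²(46°) = 0.025 I₀.
So 1.76 mW = 0.025 I₀, giving I₀ = 1.76/0.025 = 70.41 mW.

I₀ ≈ 70.4 mW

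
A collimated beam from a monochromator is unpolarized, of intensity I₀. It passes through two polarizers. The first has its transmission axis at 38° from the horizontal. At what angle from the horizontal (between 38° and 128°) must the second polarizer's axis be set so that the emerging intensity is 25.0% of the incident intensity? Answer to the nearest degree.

Unpolarized light through the first polarizer → I₁ = ½ I₀, now polarized at 38°.
Need I₂/I₀ = 0.25, so cos²(θ − 38°) = 0.25 / 0.5 = 0.5.
θ − 38° = arccos(√0.5) = 45.0°, giving θ ≈ 38 + 45.0 = 83.0°.

θ ≈ 83°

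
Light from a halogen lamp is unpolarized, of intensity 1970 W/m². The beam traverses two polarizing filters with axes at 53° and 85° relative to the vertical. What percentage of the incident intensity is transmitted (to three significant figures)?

Unpolarized light through the first polarizer → I₁ = 1970 W/m²/2 = 985 W/m², polarized at 53°.
I₂ = I₁ · cos²(32°) = 985 · 0.7192 = 708.4 W/m².
That is 35.96% of the incident intensity.

≈ 36.0%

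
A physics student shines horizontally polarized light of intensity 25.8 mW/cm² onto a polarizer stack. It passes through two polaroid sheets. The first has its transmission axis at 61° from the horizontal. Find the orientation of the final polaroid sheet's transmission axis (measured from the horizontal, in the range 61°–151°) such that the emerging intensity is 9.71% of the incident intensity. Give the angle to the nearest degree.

By Malus's law, I₁ = I₀ cos²(61° − 0°) = I₀ cos²(61°) = 0.235 I₀.
Need I₂/I₀ = 0.0971, so cos²(θ − 61°) = 0.0971 / 0.235 = 0.4131.
θ − 61° = arccos(√0.4131) = 50.0°, giving θ ≈ 61 + 50.0 = 111.0°.

θ ≈ 111°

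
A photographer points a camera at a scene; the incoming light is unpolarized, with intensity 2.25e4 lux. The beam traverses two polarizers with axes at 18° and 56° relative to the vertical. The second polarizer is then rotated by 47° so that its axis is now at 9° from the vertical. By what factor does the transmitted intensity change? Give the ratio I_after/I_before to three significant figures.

Before rotation:
Unpolarized light through the first polarizer → I₁ = ½ I₀, now polarized at 18°.
I₂ = I₁ cos²(56° − 18°) = 0.5 I₀ · cos²(38°) = 0.3105 I₀.
After rotation:
Unpolarized light through the first polarizer → I₁ = ½ I₀, now polarized at 18°.
I₂ = I₁ cos²(9° − 18°) = 0.5 I₀ · cos²(9°) = 0.4878 I₀.
Ratio = 0.4878 / 0.3105 = 1.571.

I_new/I_old ≈ 1.57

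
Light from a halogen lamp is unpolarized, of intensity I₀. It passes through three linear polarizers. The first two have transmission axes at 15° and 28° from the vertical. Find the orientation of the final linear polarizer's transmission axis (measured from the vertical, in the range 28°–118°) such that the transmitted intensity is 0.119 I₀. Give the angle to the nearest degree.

θ ≈ 88°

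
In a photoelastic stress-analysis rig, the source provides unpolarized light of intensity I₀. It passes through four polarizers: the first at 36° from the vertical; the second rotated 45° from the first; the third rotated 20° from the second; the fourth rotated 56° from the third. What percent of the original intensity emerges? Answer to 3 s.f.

≈ 6.90%

Unpolarized light through the first polarizer → I₁ = ½ I₀, now polarized at 36°.
I₂ = I₁ cos²(45°) = 0.5 · 0.5 I₀ = 0.25 I₀.
I₃ = I₂ cos²(20°) = 0.25 · 0.883 I₀ = 0.2208 I₀.
I₄ = I₃ cos²(56°) = 0.2208 · 0.3127 I₀ = 0.06903 I₀.
That is 6.903% of the incident intensity.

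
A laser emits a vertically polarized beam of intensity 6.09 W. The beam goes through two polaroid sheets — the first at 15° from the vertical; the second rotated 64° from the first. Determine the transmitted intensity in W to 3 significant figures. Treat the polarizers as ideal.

I ≈ 1.09 W

By Malus's law, I₁ = 6.09 W · cos²(15°) = 5.682 W.
I₂ = I₁ · cos²(64°) = 5.682 · 0.1922 = 1.092 W.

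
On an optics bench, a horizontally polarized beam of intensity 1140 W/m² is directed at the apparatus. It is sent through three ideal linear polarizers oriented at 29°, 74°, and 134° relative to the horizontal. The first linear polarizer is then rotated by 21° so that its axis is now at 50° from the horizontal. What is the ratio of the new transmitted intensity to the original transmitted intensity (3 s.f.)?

I_new/I_old ≈ 0.902

Before rotation:
By Malus's law, I₁ = I₀ cos²(29° − 0°) = I₀ cos²(29°) = 0.765 I₀.
I₂ = I₁ cos²(74° − 29°) = 0.765 I₀ · cos²(45°) = 0.3825 I₀.
I₃ = I₂ cos²(134° − 74°) = 0.3825 I₀ · cos²(60°) = 0.09562 I₀.
After rotation:
I₁ = I₀ cos²(50° − 0°) = I₀ cos²(50°) = 0.4132 I₀.
I₂ = I₁ cos²(74° − 50°) = 0.4132 I₀ · cos²(24°) = 0.3448 I₀.
I₃ = I₂ cos²(134° − 74°) = 0.3448 I₀ · cos²(60°) = 0.08621 I₀.
Ratio = 0.08621 / 0.09562 = 0.9015.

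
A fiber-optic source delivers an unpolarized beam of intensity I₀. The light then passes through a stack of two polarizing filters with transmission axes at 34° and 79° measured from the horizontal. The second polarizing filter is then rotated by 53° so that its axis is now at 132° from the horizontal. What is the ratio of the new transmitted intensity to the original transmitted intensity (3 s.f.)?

Before rotation:
Unpolarized light through the first polarizer → I₁ = ½ I₀, now polarized at 34°.
I₂ = I₁ cos²(79° − 34°) = 0.5 I₀ · cos²(45°) = 0.25 I₀.
After rotation:
Unpolarized light through the first polarizer → I₁ = ½ I₀, now polarized at 34°.
Angle between axes 1 and 2: 82°. I₂ = 0.5 I₀ · cos²(82°) = 0.009685 I₀.
Ratio = 0.009685 / 0.25 = 0.03874.

I_new/I_old ≈ 0.0387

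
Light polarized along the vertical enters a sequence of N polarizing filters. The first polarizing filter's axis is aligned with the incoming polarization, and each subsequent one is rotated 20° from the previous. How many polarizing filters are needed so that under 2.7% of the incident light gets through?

N = 31

First polarizer is aligned with the polarization: full transmission.
Each further stage multiplies by cos²(20°) = 0.883.
After N polarizers: T = 0.883^(N−1). Require T < 0.027 ⇒ N−1 > ln(0.027)/ln(0.883) = 29.03, so N−1 ≥ 30 and N = 31.
Check: N=31 gives T = 0.02394 < 0.027; N=30 gives T = 0.02711.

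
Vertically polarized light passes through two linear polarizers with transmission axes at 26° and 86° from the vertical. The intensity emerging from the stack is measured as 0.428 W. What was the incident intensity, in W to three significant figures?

I₀ ≈ 2.12 W

By Malus's law, I₁ = I₀ cos²(26° − 0°) = I₀ cos²(26°) = 0.8078 I₀.
I₂ = I₁ cos²(86° − 26°) = 0.8078 I₀ · cos²(60°) = 0.202 I₀.
So 0.428 W = 0.202 I₀, giving I₀ = 0.428/0.202 = 2.119 W.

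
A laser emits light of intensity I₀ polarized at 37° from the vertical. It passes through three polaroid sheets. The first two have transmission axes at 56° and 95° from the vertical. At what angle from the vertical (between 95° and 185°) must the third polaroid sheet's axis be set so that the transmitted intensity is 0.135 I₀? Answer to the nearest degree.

I₁ = I₀ cos²(56° − 37°) = I₀ cos²(19°) = 0.894 I₀.
I₂ = I₁ cos²(95° − 56°) = 0.894 I₀ · cos²(39°) = 0.5399 I₀.
Need I₃/I₀ = 0.135, so cos²(θ − 95°) = 0.135 / 0.5399 = 0.25.
θ − 95° = arccos(√0.25) = 60.0°, giving θ ≈ 95 + 60.0 = 155.0°.

θ ≈ 155°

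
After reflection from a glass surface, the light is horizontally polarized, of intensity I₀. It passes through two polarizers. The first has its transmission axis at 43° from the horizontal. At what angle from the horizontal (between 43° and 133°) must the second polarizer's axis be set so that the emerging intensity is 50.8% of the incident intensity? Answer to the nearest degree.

By Malus's law, I₁ = I₀ cos²(43° − 0°) = I₀ cos²(43°) = 0.5349 I₀.
Need I₂/I₀ = 0.508, so cos²(θ − 43°) = 0.508 / 0.5349 = 0.9497.
θ − 43° = arccos(√0.9497) = 13.0°, giving θ ≈ 43 + 13.0 = 56.0°.

θ ≈ 56°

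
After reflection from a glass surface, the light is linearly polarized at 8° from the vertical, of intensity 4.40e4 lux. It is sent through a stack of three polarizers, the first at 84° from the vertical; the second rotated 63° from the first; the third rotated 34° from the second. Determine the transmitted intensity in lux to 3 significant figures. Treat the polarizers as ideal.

I ≈ 365 lux

By Malus's law, I₁ = 4.40e4 lux · cos²(76°) = 2575 lux.
I₂ = I₁ · cos²(63°) = 2575 · 0.2061 = 530.8 lux.
I₃ = I₂ · cos²(34°) = 530.8 · 0.6873 = 364.8 lux.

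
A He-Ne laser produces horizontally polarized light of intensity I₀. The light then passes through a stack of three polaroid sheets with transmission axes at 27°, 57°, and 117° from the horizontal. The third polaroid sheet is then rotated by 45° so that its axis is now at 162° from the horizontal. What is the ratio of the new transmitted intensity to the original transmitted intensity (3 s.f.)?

Before rotation:
I₁ = I₀ cos²(27° − 0°) = I₀ cos²(27°) = 0.7939 I₀.
I₂ = I₁ cos²(57° − 27°) = 0.7939 I₀ · cos²(30°) = 0.5954 I₀.
I₃ = I₂ cos²(117° − 57°) = 0.5954 I₀ · cos²(60°) = 0.1489 I₀.
After rotation:
I₁ = I₀ cos²(27° − 0°) = I₀ cos²(27°) = 0.7939 I₀.
I₂ = I₁ cos²(57° − 27°) = 0.7939 I₀ · cos²(30°) = 0.5954 I₀.
Angle between axes 2 and 3: 75°. I₃ = 0.5954 I₀ · cos²(75°) = 0.03989 I₀.
Ratio = 0.03989 / 0.1489 = 0.2679.

I_new/I_old ≈ 0.268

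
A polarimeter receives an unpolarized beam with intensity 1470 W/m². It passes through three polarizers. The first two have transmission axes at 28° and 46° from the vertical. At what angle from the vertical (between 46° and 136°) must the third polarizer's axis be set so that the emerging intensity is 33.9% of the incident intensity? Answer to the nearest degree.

θ ≈ 76°

Unpolarized light through the first polarizer → I₁ = ½ I₀, now polarized at 28°.
I₂ = I₁ cos²(46° − 28°) = 0.5 I₀ · cos²(18°) = 0.4523 I₀.
Need I₃/I₀ = 0.339, so cos²(θ − 46°) = 0.339 / 0.4523 = 0.7496.
θ − 46° = arccos(√0.7496) = 30.0°, giving θ ≈ 46 + 30.0 = 76.0°.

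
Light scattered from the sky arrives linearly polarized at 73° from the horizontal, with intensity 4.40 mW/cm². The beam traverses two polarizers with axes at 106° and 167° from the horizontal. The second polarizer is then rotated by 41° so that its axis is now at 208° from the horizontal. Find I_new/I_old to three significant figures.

Before rotation:
I₁ = I₀ cos²(106° − 73°) = I₀ cos²(33°) = 0.7034 I₀.
I₂ = I₁ cos²(167° − 106°) = 0.7034 I₀ · cos²(61°) = 0.1653 I₀.
After rotation:
I₁ = I₀ cos²(106° − 73°) = I₀ cos²(33°) = 0.7034 I₀.
Angle between axes 1 and 2: 78°. I₂ = 0.7034 I₀ · cos²(78°) = 0.0304 I₀.
Ratio = 0.0304 / 0.1653 = 0.1839.

I_new/I_old ≈ 0.184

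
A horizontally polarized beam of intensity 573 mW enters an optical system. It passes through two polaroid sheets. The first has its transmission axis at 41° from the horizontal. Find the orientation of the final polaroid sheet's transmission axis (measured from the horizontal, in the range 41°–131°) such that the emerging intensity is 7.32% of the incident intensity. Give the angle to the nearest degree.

I₁ = I₀ cos²(41° − 0°) = I₀ cos²(41°) = 0.5696 I₀.
Need I₂/I₀ = 0.0732, so cos²(θ − 41°) = 0.0732 / 0.5696 = 0.1285.
θ − 41° = arccos(√0.1285) = 69.0°, giving θ ≈ 41 + 69.0 = 110.0°.

θ ≈ 110°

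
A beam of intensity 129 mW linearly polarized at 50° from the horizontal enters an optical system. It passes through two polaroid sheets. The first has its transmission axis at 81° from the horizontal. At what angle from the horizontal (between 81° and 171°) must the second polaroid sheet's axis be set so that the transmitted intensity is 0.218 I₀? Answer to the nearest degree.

θ ≈ 138°

By Malus's law, I₁ = I₀ cos²(81° − 50°) = I₀ cos²(31°) = 0.7347 I₀.
Need I₂/I₀ = 0.218, so cos²(θ − 81°) = 0.218 / 0.7347 = 0.2967.
θ − 81° = arccos(√0.2967) = 57.0°, giving θ ≈ 81 + 57.0 = 138.0°.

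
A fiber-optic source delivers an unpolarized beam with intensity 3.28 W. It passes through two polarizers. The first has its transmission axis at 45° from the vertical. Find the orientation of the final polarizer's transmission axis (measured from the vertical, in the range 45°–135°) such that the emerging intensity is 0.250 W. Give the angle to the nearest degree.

θ ≈ 112°

Unpolarized light through the first polarizer → I₁ = ½ I₀, now polarized at 45°.
Target fraction: 0.250 / 3.28 W = 0.07622 of I₀.
Need I₂/I₀ = 0.07622, so cos²(θ − 45°) = 0.07622 / 0.5 = 0.1524.
θ − 45° = arccos(√0.1524) = 67.0°, giving θ ≈ 45 + 67.0 = 112.0°.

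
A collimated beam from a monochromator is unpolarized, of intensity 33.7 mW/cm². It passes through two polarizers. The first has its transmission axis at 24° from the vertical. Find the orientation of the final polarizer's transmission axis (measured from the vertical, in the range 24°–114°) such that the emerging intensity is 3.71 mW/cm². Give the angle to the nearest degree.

θ ≈ 86°

Unpolarized light through the first polarizer → I₁ = ½ I₀, now polarized at 24°.
Target fraction: 3.71 / 33.7 mW/cm² = 0.1101 of I₀.
Need I₂/I₀ = 0.1101, so cos²(θ − 24°) = 0.1101 / 0.5 = 0.2202.
θ − 24° = arccos(√0.2202) = 62.0°, giving θ ≈ 24 + 62.0 = 86.0°.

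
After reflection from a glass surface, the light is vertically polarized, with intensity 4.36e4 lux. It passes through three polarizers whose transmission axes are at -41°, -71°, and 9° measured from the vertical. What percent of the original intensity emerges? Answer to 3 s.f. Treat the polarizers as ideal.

≈ 1.29%

I₁ = 4.36e4 lux · cos²(41°) = 2.483e+04 lux.
I₂ = I₁ · cos²(30°) = 2.483e+04 · 0.75 = 1.863e+04 lux.
I₃ = I₂ · cos²(80°) = 1.863e+04 · 0.03015 = 561.6 lux.
That is 1.288% of the incident intensity.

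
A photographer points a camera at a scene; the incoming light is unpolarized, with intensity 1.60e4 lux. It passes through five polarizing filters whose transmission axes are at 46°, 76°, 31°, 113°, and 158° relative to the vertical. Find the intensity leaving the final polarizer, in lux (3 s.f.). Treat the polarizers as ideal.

I ≈ 29.1 lux

Unpolarized light through the first polarizer → I₁ = 1.60e4 lux/2 = 8000 lux, polarized at 46°.
I₂ = I₁ · cos²(30°) = 8000 · 0.75 = 6000 lux.
I₃ = I₂ · cos²(45°) = 6000 · 0.5 = 3000 lux.
I₄ = I₃ · cos²(82°) = 3000 · 0.01937 = 58.11 lux.
I₅ = I₄ · cos²(45°) = 58.11 · 0.5 = 29.05 lux.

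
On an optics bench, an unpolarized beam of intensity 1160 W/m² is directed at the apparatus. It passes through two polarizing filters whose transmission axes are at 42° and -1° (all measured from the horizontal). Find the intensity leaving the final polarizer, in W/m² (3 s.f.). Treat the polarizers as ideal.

I ≈ 310 W/m²

Unpolarized light through the first polarizer → I₁ = 1160 W/m²/2 = 580 W/m², polarized at 42°.
I₂ = I₁ · cos²(43°) = 580 · 0.5349 = 310.2 W/m².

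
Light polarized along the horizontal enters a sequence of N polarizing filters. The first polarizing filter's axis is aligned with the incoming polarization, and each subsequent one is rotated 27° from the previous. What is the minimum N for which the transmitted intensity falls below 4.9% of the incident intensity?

First polarizer is aligned with the polarization: full transmission.
Each further stage multiplies by cos²(27°) = 0.7939.
After N polarizers: T = 0.7939^(N−1). Require T < 0.049 ⇒ N−1 > ln(0.049)/ln(0.7939) = 13.07, so N−1 ≥ 14 and N = 15.
Check: N=15 gives T = 0.03951 < 0.049; N=14 gives T = 0.04976.

N = 15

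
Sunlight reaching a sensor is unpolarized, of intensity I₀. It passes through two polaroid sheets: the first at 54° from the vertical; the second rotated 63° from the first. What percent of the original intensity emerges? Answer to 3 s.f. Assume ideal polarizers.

≈ 10.3%

Unpolarized light through the first polarizer → I₁ = ½ I₀, now polarized at 54°.
I₂ = I₁ cos²(63°) = 0.5 · 0.2061 I₀ = 0.1031 I₀.
That is 10.31% of the incident intensity.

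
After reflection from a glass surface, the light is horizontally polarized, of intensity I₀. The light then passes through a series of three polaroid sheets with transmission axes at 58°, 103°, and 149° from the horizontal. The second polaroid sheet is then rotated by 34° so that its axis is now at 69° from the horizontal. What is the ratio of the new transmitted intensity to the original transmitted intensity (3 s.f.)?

Before rotation:
By Malus's law, I₁ = I₀ cos²(58° − 0°) = I₀ cos²(58°) = 0.2808 I₀.
I₂ = I₁ cos²(103° − 58°) = 0.2808 I₀ · cos²(45°) = 0.1404 I₀.
I₃ = I₂ cos²(149° − 103°) = 0.1404 I₀ · cos²(46°) = 0.06775 I₀.
After rotation:
I₁ = I₀ cos²(58° − 0°) = I₀ cos²(58°) = 0.2808 I₀.
I₂ = I₁ cos²(69° − 58°) = 0.2808 I₀ · cos²(11°) = 0.2706 I₀.
I₃ = I₂ cos²(149° − 69°) = 0.2706 I₀ · cos²(80°) = 0.008159 I₀.
Ratio = 0.008159 / 0.06775 = 0.1204.

I_new/I_old ≈ 0.120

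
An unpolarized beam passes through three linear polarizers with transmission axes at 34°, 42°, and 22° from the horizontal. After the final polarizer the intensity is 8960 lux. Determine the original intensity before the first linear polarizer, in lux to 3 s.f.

Unpolarized light through the first polarizer → I₁ = ½ I₀, now polarized at 34°.
I₂ = I₁ cos²(42° − 34°) = 0.5 I₀ · cos²(8°) = 0.4903 I₀.
I₃ = I₂ cos²(22° − 42°) = 0.4903 I₀ · cos²(20°) = 0.433 I₀.
So 8960 lux = 0.433 I₀, giving I₀ = 8960/0.433 = 2.069e+04 lux.

I₀ ≈ 2.07e4 lux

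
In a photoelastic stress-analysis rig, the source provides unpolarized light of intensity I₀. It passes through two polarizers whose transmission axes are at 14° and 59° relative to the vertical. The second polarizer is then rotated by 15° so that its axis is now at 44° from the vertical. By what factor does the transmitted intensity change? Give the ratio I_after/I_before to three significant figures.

I_new/I_old ≈ 1.50

Before rotation:
Unpolarized light through the first polarizer → I₁ = ½ I₀, now polarized at 14°.
I₂ = I₁ cos²(59° − 14°) = 0.5 I₀ · cos²(45°) = 0.25 I₀.
After rotation:
Unpolarized light through the first polarizer → I₁ = ½ I₀, now polarized at 14°.
I₂ = I₁ cos²(44° − 14°) = 0.5 I₀ · cos²(30°) = 0.375 I₀.
Ratio = 0.375 / 0.25 = 1.5.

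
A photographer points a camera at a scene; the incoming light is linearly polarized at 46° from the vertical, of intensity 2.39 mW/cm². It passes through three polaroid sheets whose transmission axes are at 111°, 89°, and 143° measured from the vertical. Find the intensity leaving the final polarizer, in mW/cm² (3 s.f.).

I₁ = 2.39 mW/cm² · cos²(65°) = 0.4269 mW/cm².
I₂ = I₁ · cos²(22°) = 0.4269 · 0.8597 = 0.367 mW/cm².
I₃ = I₂ · cos²(54°) = 0.367 · 0.3455 = 0.1268 mW/cm².

I ≈ 0.127 mW/cm²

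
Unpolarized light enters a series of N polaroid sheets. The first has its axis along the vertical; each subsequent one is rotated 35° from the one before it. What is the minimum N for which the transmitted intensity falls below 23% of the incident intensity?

First polarizer halves the unpolarized light: factor 1/2.
Each further stage multiplies by cos²(35°) = 0.671.
After N polarizers: T = 0.5·0.671^(N−1). Require T < 0.23 ⇒ N−1 > ln(0.23/0.5)/ln(0.671) = 1.95, so N−1 ≥ 2 and N = 3.
Check: N=3 gives T = 0.2251 < 0.23; N=2 gives T = 0.3355.

N = 3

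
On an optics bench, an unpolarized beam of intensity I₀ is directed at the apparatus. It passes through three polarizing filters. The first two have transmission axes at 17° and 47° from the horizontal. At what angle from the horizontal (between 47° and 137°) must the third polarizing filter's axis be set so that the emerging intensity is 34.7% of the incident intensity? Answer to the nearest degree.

θ ≈ 63°

Unpolarized light through the first polarizer → I₁ = ½ I₀, now polarized at 17°.
I₂ = I₁ cos²(47° − 17°) = 0.5 I₀ · cos²(30°) = 0.375 I₀.
Need I₃/I₀ = 0.347, so cos²(θ − 47°) = 0.347 / 0.375 = 0.9253.
θ − 47° = arccos(√0.9253) = 15.9°, giving θ ≈ 47 + 15.9 = 62.9°.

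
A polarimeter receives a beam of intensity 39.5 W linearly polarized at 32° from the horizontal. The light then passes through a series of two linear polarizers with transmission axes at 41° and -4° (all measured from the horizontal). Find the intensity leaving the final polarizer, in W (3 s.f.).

I ≈ 19.3 W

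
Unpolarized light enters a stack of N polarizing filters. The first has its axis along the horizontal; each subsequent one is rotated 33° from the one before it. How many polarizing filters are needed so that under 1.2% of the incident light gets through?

First polarizer halves the unpolarized light: factor 1/2.
Each further stage multiplies by cos²(33°) = 0.7034.
After N polarizers: T = 0.5·0.7034^(N−1). Require T < 0.012 ⇒ N−1 > ln(0.012/0.5)/ln(0.7034) = 10.60, so N−1 ≥ 11 and N = 12.
Check: N=12 gives T = 0.01042 < 0.012; N=11 gives T = 0.01482.

N = 12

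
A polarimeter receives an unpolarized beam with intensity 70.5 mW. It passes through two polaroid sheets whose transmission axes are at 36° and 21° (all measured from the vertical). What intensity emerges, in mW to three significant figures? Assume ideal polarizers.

I ≈ 32.9 mW

Unpolarized light through the first polarizer → I₁ = 70.5 mW/2 = 35.25 mW, polarized at 36°.
I₂ = I₁ · cos²(15°) = 35.25 · 0.933 = 32.89 mW.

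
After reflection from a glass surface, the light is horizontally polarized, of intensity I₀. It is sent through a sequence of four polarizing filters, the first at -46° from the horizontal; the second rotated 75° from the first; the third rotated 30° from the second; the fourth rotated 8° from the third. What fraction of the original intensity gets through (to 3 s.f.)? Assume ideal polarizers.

I₁ = I₀ cos²(-46° − 0°) = I₀ cos²(46°) = 0.4826 I₀.
I₂ = I₁ cos²(75°) = 0.4826 · 0.06699 I₀ = 0.03232 I₀.
I₃ = I₂ cos²(30°) = 0.03232 · 0.75 I₀ = 0.02424 I₀.
I₄ = I₃ cos²(8°) = 0.02424 · 0.9806 I₀ = 0.02377 I₀.
Transmitted fraction = 0.02377.

≈ 0.0238 I₀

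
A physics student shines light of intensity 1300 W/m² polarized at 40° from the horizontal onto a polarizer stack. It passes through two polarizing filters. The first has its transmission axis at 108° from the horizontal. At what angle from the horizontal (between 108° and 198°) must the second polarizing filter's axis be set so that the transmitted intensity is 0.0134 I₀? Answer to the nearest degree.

θ ≈ 180°

I₁ = I₀ cos²(108° − 40°) = I₀ cos²(68°) = 0.1403 I₀.
Need I₂/I₀ = 0.0134, so cos²(θ − 108°) = 0.0134 / 0.1403 = 0.09549.
θ − 108° = arccos(√0.09549) = 72.0°, giving θ ≈ 108 + 72.0 = 180.0°.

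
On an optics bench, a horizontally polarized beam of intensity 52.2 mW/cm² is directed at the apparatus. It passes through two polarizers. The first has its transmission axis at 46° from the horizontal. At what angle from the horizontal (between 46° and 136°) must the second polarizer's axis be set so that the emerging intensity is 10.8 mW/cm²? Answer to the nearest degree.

I₁ = I₀ cos²(46° − 0°) = I₀ cos²(46°) = 0.4826 I₀.
Target fraction: 10.8 / 52.2 mW/cm² = 0.2069 of I₀.
Need I₂/I₀ = 0.2069, so cos²(θ − 46°) = 0.2069 / 0.4826 = 0.4288.
θ − 46° = arccos(√0.4288) = 49.1°, giving θ ≈ 46 + 49.1 = 95.1°.

θ ≈ 95°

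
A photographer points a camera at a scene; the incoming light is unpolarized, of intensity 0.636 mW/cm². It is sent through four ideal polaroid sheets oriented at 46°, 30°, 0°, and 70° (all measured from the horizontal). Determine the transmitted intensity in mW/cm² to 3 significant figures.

Unpolarized light through the first polarizer → I₁ = 0.636 mW/cm²/2 = 0.318 mW/cm², polarized at 46°.
I₂ = I₁ · cos²(16°) = 0.318 · 0.924 = 0.2938 mW/cm².
I₃ = I₂ · cos²(30°) = 0.2938 · 0.75 = 0.2204 mW/cm².
I₄ = I₃ · cos²(70°) = 0.2204 · 0.117 = 0.02578 mW/cm².

I ≈ 0.0258 mW/cm²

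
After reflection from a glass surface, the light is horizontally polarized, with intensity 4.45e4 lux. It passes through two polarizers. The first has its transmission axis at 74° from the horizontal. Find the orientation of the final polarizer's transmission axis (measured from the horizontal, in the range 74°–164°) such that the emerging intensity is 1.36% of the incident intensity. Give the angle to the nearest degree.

θ ≈ 139°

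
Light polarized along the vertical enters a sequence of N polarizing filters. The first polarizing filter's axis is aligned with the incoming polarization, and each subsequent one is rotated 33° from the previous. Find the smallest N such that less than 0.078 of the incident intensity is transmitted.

N = 9

First polarizer is aligned with the polarization: full transmission.
Each further stage multiplies by cos²(33°) = 0.7034.
After N polarizers: T = 0.7034^(N−1). Require T < 0.078 ⇒ N−1 > ln(0.078)/ln(0.7034) = 7.25, so N−1 ≥ 8 and N = 9.
Check: N=9 gives T = 0.0599 < 0.078; N=8 gives T = 0.08517.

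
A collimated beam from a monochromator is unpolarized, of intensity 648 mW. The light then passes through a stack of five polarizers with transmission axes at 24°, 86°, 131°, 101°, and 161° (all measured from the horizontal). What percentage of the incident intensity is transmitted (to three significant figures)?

Unpolarized light through the first polarizer → I₁ = 648 mW/2 = 324 mW, polarized at 24°.
I₂ = I₁ · cos²(62°) = 324 · 0.2204 = 71.41 mW.
I₃ = I₂ · cos²(45°) = 71.41 · 0.5 = 35.71 mW.
I₄ = I₃ · cos²(30°) = 35.71 · 0.75 = 26.78 mW.
I₅ = I₄ · cos²(60°) = 26.78 · 0.25 = 6.695 mW.
That is 1.033% of the incident intensity.

≈ 1.03%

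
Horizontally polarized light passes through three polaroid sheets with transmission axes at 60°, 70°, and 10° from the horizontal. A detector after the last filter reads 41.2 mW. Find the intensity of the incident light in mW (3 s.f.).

I₀ ≈ 680 mW

I₁ = I₀ cos²(60° − 0°) = I₀ cos²(60°) = 0.25 I₀.
I₂ = I₁ cos²(70° − 60°) = 0.25 I₀ · cos²(10°) = 0.2425 I₀.
I₃ = I₂ cos²(10° − 70°) = 0.2425 I₀ · cos²(60°) = 0.06062 I₀.
So 41.2 mW = 0.06062 I₀, giving I₀ = 41.2/0.06062 = 679.7 mW.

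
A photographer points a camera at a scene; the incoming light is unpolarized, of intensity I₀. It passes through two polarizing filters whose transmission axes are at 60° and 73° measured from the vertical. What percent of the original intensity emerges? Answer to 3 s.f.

Unpolarized light through the first polarizer → I₁ = ½ I₀, now polarized at 60°.
I₂ = I₁ cos²(73° − 60°) = 0.5 I₀ · cos²(13°) = 0.4747 I₀.
That is 47.47% of the incident intensity.

≈ 47.5%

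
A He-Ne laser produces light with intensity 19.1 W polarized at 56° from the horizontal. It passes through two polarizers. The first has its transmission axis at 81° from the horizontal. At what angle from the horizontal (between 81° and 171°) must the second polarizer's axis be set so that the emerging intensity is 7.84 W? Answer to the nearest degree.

By Malus's law, I₁ = I₀ cos²(81° − 56°) = I₀ cos²(25°) = 0.8214 I₀.
Target fraction: 7.84 / 19.1 W = 0.4105 of I₀.
Need I₂/I₀ = 0.4105, so cos²(θ − 81°) = 0.4105 / 0.8214 = 0.4997.
θ − 81° = arccos(√0.4997) = 45.0°, giving θ ≈ 81 + 45.0 = 126.0°.

θ ≈ 126°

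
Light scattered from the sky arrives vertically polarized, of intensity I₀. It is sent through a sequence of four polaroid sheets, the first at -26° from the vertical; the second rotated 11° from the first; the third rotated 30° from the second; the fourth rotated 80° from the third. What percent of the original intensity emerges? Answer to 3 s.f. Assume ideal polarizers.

I₁ = I₀ cos²(-26° − 0°) = I₀ cos²(26°) = 0.8078 I₀.
I₂ = I₁ cos²(11°) = 0.8078 · 0.9636 I₀ = 0.7784 I₀.
I₃ = I₂ cos²(30°) = 0.7784 · 0.75 I₀ = 0.5838 I₀.
I₄ = I₃ cos²(80°) = 0.5838 · 0.03015 I₀ = 0.0176 I₀.
That is 1.76% of the incident intensity.

≈ 1.76%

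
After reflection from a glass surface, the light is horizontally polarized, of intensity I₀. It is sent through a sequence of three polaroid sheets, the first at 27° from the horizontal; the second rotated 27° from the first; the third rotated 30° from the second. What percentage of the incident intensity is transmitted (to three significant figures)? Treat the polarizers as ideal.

I₁ = I₀ cos²(27° − 0°) = I₀ cos²(27°) = 0.7939 I₀.
I₂ = I₁ cos²(27°) = 0.7939 · 0.7939 I₀ = 0.6303 I₀.
I₃ = I₂ cos²(30°) = 0.6303 · 0.75 I₀ = 0.4727 I₀.
That is 47.27% of the incident intensity.

≈ 47.3%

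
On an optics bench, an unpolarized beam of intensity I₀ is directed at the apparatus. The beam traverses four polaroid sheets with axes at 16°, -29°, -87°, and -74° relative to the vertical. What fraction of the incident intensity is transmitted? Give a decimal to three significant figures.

≈ 0.0667 I₀

Unpolarized light through the first polarizer → I₁ = ½ I₀, now polarized at 16°.
I₂ = I₁ cos²(-29° − 16°) = 0.5 I₀ · cos²(45°) = 0.25 I₀.
I₃ = I₂ cos²(-87° + 29°) = 0.25 I₀ · cos²(58°) = 0.0702 I₀.
I₄ = I₃ cos²(-74° + 87°) = 0.0702 I₀ · cos²(13°) = 0.06665 I₀.
Transmitted fraction = 0.06665.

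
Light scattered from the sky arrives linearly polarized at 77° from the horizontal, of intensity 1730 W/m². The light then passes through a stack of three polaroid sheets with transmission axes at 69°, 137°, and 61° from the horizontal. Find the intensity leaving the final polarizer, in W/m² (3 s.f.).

I₁ = 1730 W/m² · cos²(8°) = 1696 W/m².
I₂ = I₁ · cos²(68°) = 1696 · 0.1403 = 238.1 W/m².
I₃ = I₂ · cos²(76°) = 238.1 · 0.05853 = 13.93 W/m².

I ≈ 13.9 W/m²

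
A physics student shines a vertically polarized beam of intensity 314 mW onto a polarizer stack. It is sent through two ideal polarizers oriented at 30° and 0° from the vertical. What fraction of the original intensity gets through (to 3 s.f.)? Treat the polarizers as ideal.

I/I₀ ≈ 0.563

By Malus's law, I₁ = 314 mW · cos²(30°) = 235.5 mW.
I₂ = I₁ · cos²(30°) = 235.5 · 0.75 = 176.6 mW.
Transmitted fraction = 0.5625.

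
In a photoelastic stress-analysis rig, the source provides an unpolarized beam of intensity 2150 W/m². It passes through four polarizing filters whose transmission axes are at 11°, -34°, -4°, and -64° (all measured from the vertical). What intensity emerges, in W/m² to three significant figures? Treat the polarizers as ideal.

I ≈ 101 W/m²

Unpolarized light through the first polarizer → I₁ = 2150 W/m²/2 = 1075 W/m², polarized at 11°.
I₂ = I₁ · cos²(45°) = 1075 · 0.5 = 537.5 W/m².
I₃ = I₂ · cos²(30°) = 537.5 · 0.75 = 403.1 W/m².
I₄ = I₃ · cos²(60°) = 403.1 · 0.25 = 100.8 W/m².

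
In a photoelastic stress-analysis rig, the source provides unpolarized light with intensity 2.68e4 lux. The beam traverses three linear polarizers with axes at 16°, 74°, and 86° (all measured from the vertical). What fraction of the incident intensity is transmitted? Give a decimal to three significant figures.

Unpolarized light through the first polarizer → I₁ = 2.68e4 lux/2 = 1.34e+04 lux, polarized at 16°.
I₂ = I₁ · cos²(58°) = 1.34e+04 · 0.2808 = 3763 lux.
I₃ = I₂ · cos²(12°) = 3763 · 0.9568 = 3600 lux.
Transmitted fraction = 0.1343.

I/I₀ ≈ 0.134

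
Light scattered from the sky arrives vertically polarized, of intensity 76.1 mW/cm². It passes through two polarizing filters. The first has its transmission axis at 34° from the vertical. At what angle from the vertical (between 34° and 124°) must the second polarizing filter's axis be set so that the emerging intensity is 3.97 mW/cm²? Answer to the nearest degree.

θ ≈ 108°

By Malus's law, I₁ = I₀ cos²(34° − 0°) = I₀ cos²(34°) = 0.6873 I₀.
Target fraction: 3.97 / 76.1 mW/cm² = 0.05217 of I₀.
Need I₂/I₀ = 0.05217, so cos²(θ − 34°) = 0.05217 / 0.6873 = 0.0759.
θ − 34° = arccos(√0.0759) = 74.0°, giving θ ≈ 34 + 74.0 = 108.0°.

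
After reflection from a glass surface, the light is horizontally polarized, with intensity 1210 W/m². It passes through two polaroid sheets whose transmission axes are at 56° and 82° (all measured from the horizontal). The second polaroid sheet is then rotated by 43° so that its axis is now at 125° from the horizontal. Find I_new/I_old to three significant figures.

I_new/I_old ≈ 0.159

Before rotation:
I₁ = I₀ cos²(56° − 0°) = I₀ cos²(56°) = 0.3127 I₀.
I₂ = I₁ cos²(82° − 56°) = 0.3127 I₀ · cos²(26°) = 0.2526 I₀.
After rotation:
I₁ = I₀ cos²(56° − 0°) = I₀ cos²(56°) = 0.3127 I₀.
I₂ = I₁ cos²(125° − 56°) = 0.3127 I₀ · cos²(69°) = 0.04016 I₀.
Ratio = 0.04016 / 0.2526 = 0.159.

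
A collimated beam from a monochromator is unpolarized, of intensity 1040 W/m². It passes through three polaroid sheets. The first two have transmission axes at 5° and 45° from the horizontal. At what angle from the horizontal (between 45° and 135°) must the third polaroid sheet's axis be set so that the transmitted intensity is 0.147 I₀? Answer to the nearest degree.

θ ≈ 90°

Unpolarized light through the first polarizer → I₁ = ½ I₀, now polarized at 5°.
I₂ = I₁ cos²(45° − 5°) = 0.5 I₀ · cos²(40°) = 0.2934 I₀.
Need I₃/I₀ = 0.147, so cos²(θ − 45°) = 0.147 / 0.2934 = 0.501.
θ − 45° = arccos(√0.501) = 44.9°, giving θ ≈ 45 + 44.9 = 89.9°.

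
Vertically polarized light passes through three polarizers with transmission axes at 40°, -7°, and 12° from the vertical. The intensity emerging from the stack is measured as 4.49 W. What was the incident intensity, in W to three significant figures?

I₁ = I₀ cos²(40° − 0°) = I₀ cos²(40°) = 0.5868 I₀.
I₂ = I₁ cos²(-7° − 40°) = 0.5868 I₀ · cos²(47°) = 0.2729 I₀.
I₃ = I₂ cos²(12° + 7°) = 0.2729 I₀ · cos²(19°) = 0.244 I₀.
So 4.49 W = 0.244 I₀, giving I₀ = 4.49/0.244 = 18.4 W.

I₀ ≈ 18.4 W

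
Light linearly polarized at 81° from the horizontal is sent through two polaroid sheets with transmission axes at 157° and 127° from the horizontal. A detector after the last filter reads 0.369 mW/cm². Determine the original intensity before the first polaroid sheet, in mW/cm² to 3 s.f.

By Malus's law, I₁ = I₀ cos²(157° − 81°) = I₀ cos²(76°) = 0.05853 I₀.
I₂ = I₁ cos²(127° − 157°) = 0.05853 I₀ · cos²(30°) = 0.04389 I₀.
So 0.369 mW/cm² = 0.04389 I₀, giving I₀ = 0.369/0.04389 = 8.406 mW/cm².

I₀ ≈ 8.41 mW/cm²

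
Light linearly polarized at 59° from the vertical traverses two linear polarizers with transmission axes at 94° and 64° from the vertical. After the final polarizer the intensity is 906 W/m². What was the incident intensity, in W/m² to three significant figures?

I₁ = I₀ cos²(94° − 59°) = I₀ cos²(35°) = 0.671 I₀.
I₂ = I₁ cos²(64° − 94°) = 0.671 I₀ · cos²(30°) = 0.5033 I₀.
So 906 W/m² = 0.5033 I₀, giving I₀ = 906/0.5033 = 1800 W/m².

I₀ ≈ 1800 W/m²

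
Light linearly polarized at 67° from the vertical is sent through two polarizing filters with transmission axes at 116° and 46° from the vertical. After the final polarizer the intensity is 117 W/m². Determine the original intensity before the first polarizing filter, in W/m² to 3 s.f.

By Malus's law, I₁ = I₀ cos²(116° − 67°) = I₀ cos²(49°) = 0.4304 I₀.
I₂ = I₁ cos²(46° − 116°) = 0.4304 I₀ · cos²(70°) = 0.05035 I₀.
So 117 W/m² = 0.05035 I₀, giving I₀ = 117/0.05035 = 2324 W/m².

I₀ ≈ 2320 W/m²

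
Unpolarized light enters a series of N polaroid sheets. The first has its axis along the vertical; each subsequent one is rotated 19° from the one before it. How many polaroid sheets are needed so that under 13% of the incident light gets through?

N = 14

First polarizer halves the unpolarized light: factor 1/2.
Each further stage multiplies by cos²(19°) = 0.894.
After N polarizers: T = 0.5·0.894^(N−1). Require T < 0.13 ⇒ N−1 > ln(0.13/0.5)/ln(0.894) = 12.02, so N−1 ≥ 13 and N = 14.
Check: N=14 gives T = 0.1165 < 0.13; N=13 gives T = 0.1303.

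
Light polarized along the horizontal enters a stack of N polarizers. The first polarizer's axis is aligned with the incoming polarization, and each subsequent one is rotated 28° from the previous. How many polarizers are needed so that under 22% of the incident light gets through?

First polarizer is aligned with the polarization: full transmission.
Each further stage multiplies by cos²(28°) = 0.7796.
After N polarizers: T = 0.7796^(N−1). Require T < 0.22 ⇒ N−1 > ln(0.22)/ln(0.7796) = 6.08, so N−1 ≥ 7 and N = 8.
Check: N=8 gives T = 0.175 < 0.22; N=7 gives T = 0.2245.

N = 8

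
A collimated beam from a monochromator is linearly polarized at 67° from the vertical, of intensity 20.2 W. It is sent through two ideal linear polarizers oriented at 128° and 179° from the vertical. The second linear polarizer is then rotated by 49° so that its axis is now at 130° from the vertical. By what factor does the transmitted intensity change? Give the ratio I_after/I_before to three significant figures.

I_new/I_old ≈ 2.52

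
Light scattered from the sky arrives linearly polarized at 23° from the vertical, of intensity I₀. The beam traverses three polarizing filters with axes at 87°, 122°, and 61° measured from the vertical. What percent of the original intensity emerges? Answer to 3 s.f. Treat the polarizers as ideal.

By Malus's law, I₁ = I₀ cos²(87° − 23°) = I₀ cos²(64°) = 0.1922 I₀.
I₂ = I₁ cos²(122° − 87°) = 0.1922 I₀ · cos²(35°) = 0.1289 I₀.
I₃ = I₂ cos²(61° − 122°) = 0.1289 I₀ · cos²(61°) = 0.03031 I₀.
That is 3.031% of the incident intensity.

≈ 3.03%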